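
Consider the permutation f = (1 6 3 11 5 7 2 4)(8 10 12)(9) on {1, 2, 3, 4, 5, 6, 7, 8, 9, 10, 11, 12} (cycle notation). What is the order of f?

The disjoint cycles have lengths 8, 3, 1.
The order of f is the least common multiple of its cycle lengths: lcm(8, 3) = 24.

24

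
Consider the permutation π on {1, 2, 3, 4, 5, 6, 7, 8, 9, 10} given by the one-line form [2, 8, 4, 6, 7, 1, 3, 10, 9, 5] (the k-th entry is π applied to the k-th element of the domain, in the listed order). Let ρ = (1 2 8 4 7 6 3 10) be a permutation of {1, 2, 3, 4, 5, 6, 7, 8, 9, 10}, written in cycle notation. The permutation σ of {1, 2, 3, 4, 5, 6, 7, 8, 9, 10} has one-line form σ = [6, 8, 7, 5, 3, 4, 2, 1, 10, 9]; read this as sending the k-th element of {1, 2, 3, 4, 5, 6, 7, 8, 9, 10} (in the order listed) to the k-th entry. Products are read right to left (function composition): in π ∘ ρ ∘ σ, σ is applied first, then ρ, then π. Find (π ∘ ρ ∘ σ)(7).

Chase 7: σ(7) = 2; ρ(2) = 8; π(8) = 10. Hence (π ∘ ρ ∘ σ)(7) = 10.

10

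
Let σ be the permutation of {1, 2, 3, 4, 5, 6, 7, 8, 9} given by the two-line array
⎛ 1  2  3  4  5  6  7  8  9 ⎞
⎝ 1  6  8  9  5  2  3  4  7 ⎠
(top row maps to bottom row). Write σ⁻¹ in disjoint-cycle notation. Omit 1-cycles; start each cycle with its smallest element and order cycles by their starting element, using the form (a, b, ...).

First write σ in disjoint cycles: (2, 6)(3, 8, 4, 9, 7).
Reversing each cycle (and rotating so the smallest element leads) gives σ⁻¹ = (2, 6)(3, 7, 9, 4, 8).

(2, 6)(3, 7, 9, 4, 8)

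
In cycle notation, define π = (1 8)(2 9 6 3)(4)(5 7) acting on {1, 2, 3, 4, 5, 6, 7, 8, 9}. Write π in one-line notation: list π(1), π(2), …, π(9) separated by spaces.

8 9 2 4 7 3 5 1 6

Each element maps to the next entry in its cycle (wrapping to the front): 1↦8, 2↦9, 3↦2, 4↦4, 5↦7, 6↦3, 7↦5, 8↦1, 9↦6.
Listing these in domain order gives 8 9 2 4 7 3 5 1 6.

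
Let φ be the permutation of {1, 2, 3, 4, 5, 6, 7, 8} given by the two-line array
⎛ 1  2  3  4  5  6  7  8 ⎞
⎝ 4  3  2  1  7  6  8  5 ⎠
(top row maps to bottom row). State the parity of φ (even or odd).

even

In disjoint-cycle form the cycle lengths are 3, 2, 2, 1.
A cycle of length ℓ contributes ℓ−1 transpositions, so φ is a product of 2 + 1 + 1 = 4 transpositions — even.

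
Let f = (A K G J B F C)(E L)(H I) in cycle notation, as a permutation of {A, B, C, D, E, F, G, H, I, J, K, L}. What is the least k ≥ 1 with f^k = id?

14

The disjoint cycles have lengths 7, 2, 2, 1.
The order of f is the least common multiple of its cycle lengths: lcm(7, 2, 2) = 14.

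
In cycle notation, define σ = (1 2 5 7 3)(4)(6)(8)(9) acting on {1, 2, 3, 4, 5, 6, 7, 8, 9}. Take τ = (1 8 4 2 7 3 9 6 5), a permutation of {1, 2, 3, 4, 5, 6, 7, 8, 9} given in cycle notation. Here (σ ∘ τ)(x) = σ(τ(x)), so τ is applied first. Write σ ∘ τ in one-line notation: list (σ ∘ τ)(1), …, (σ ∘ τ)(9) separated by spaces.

8 3 9 5 2 7 1 4 6

(σ ∘ τ)(x) = σ(τ(x)). Computing each image: σ(τ(1)) = σ(8) = 8, σ(τ(2)) = σ(7) = 3, σ(τ(3)) = σ(9) = 9, σ(τ(4)) = σ(2) = 5, σ(τ(5)) = σ(1) = 2, σ(τ(6)) = σ(5) = 7, σ(τ(7)) = σ(3) = 1, σ(τ(8)) = σ(4) = 4, σ(τ(9)) = σ(6) = 6.
Hence σ ∘ τ = [8 3 9 5 2 7 1 4 6].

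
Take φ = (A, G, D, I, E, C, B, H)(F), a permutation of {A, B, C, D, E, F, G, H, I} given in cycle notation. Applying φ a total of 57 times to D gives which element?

I

D lies in the 8-cycle (A, G, D, I, E, C, B, H).
On an 8-cycle, φ^8 is the identity, so φ^57 = φ^1 there (57 ≡ 1 mod 8).
Stepping 1 place around the cycle: D → I.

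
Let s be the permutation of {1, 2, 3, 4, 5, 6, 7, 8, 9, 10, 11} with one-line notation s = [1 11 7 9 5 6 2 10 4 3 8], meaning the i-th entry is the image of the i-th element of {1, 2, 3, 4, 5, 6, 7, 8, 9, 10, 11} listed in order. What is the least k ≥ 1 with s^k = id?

The disjoint-cycle form of s has cycle lengths 6, 2, 1, 1, 1.
Since disjoint cycles commute, ord(s) = lcm(6, 2) = 6.

6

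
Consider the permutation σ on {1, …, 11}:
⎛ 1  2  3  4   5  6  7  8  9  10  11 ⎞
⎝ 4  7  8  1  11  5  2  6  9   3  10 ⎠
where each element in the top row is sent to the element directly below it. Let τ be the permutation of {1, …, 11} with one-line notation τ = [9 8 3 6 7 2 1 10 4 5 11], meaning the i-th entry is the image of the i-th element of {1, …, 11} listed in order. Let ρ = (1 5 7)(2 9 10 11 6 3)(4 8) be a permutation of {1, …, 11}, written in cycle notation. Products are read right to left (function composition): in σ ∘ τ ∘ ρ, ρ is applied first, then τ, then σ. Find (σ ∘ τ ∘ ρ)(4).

3

Chase 4: ρ(4) = 8; τ(8) = 10; σ(10) = 3. Hence (σ ∘ τ ∘ ρ)(4) = 3.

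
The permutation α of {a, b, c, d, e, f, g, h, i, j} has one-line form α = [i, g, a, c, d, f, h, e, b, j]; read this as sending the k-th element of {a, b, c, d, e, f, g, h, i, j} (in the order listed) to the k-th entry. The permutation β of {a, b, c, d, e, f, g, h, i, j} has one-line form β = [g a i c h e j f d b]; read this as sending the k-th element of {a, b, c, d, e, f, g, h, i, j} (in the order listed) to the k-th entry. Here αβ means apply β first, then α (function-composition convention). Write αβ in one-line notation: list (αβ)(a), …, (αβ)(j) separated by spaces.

h i b a e d j f c g

(αβ)(x) = α(β(x)). Computing each image: α(β(a)) = α(g) = h, α(β(b)) = α(a) = i, α(β(c)) = α(i) = b, α(β(d)) = α(c) = a, α(β(e)) = α(h) = e, α(β(f)) = α(e) = d, α(β(g)) = α(j) = j, α(β(h)) = α(f) = f, α(β(i)) = α(d) = c, α(β(j)) = α(b) = g.
Hence αβ = [h i b a e d j f c g].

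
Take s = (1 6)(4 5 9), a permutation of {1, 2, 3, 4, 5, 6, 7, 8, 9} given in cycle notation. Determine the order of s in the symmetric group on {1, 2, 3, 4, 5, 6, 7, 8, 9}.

The cycle type of s is (3, 2, 1, 1, 1, 1).
The order is lcm(3, 2) = 6.

6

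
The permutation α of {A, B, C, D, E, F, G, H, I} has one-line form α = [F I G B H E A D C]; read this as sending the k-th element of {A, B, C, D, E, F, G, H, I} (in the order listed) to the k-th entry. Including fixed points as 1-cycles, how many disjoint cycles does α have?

The cycle decomposition is (A F E H D B I C G), which has 1 cycle (counting 1-cycles).

1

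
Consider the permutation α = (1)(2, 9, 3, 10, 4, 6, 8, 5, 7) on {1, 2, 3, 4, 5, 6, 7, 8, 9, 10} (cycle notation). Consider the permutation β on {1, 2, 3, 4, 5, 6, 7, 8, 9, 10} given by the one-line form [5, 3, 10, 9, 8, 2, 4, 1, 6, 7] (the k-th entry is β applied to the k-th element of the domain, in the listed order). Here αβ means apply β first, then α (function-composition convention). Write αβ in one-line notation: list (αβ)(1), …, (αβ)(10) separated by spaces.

For each element, apply β then α: 1 → 5 → 7; 2 → 3 → 10; 3 → 10 → 4; 4 → 9 → 3; 5 → 8 → 5; 6 → 2 → 9; 7 → 4 → 6; 8 → 1 → 1; 9 → 6 → 8; 10 → 7 → 2.
So αβ in one-line form is 7 10 4 3 5 9 6 1 8 2.

7 10 4 3 5 9 6 1 8 2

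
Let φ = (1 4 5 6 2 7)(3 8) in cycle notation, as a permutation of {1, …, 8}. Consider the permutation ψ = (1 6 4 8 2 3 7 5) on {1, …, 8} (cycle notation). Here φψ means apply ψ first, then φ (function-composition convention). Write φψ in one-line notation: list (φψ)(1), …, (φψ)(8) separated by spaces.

2 8 1 3 4 5 6 7

(φψ)(x) = φ(ψ(x)). Computing each image: φ(ψ(1)) = φ(6) = 2, φ(ψ(2)) = φ(3) = 8, φ(ψ(3)) = φ(7) = 1, φ(ψ(4)) = φ(8) = 3, φ(ψ(5)) = φ(1) = 4, φ(ψ(6)) = φ(4) = 5, φ(ψ(7)) = φ(5) = 6, φ(ψ(8)) = φ(2) = 7.
Hence φψ = [2 8 1 3 4 5 6 7].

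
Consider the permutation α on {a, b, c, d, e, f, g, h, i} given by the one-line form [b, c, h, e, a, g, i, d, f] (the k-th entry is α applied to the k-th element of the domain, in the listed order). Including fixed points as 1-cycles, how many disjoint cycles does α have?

2

The cycle decomposition is (a, b, c, h, d, e)(f, g, i), which has 2 cycles (counting 1-cycles).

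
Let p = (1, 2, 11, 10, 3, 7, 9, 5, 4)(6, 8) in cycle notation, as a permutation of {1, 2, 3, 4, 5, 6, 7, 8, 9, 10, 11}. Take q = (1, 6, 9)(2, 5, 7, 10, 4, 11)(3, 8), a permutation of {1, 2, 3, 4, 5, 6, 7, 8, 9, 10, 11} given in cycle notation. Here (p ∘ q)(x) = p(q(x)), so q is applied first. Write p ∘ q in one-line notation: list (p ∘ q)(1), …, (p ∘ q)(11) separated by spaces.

(p ∘ q)(x) = p(q(x)). Computing each image: p(q(1)) = p(6) = 8, p(q(2)) = p(5) = 4, p(q(3)) = p(8) = 6, p(q(4)) = p(11) = 10, p(q(5)) = p(7) = 9, p(q(6)) = p(9) = 5, p(q(7)) = p(10) = 3, p(q(8)) = p(3) = 7, p(q(9)) = p(1) = 2, p(q(10)) = p(4) = 1, p(q(11)) = p(2) = 11.
Hence p ∘ q = [8 4 6 10 9 5 3 7 2 1 11].

8 4 6 10 9 5 3 7 2 1 11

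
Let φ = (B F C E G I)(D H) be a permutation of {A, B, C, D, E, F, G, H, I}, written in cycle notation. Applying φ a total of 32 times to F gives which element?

F lies in the 6-cycle (B F C E G I).
On a 6-cycle, φ^6 is the identity, so φ^32 = φ^2 there (32 ≡ 2 mod 6).
Advancing 2 steps from F: F → C → E.

E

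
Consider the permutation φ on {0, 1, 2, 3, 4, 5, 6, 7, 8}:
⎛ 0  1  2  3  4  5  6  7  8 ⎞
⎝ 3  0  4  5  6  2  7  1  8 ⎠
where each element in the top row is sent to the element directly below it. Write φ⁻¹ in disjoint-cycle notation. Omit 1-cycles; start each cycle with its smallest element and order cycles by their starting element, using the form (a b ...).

First write φ in disjoint cycles: (0 3 5 2 4 6 7 1).
The inverse reverses every cycle; in canonical form, φ⁻¹ = (0 1 7 6 4 2 5 3).

(0 1 7 6 4 2 5 3)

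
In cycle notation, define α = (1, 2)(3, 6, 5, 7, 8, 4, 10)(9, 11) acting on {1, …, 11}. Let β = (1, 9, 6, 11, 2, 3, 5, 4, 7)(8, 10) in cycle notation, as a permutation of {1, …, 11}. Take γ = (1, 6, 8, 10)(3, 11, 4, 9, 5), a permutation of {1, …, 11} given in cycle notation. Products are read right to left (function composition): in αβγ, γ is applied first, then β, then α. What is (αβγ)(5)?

(αβγ)(5) = α(β(γ(5))). γ(5) = 3, then β(3) = 5, then α(5) = 7, so the result is 7.

7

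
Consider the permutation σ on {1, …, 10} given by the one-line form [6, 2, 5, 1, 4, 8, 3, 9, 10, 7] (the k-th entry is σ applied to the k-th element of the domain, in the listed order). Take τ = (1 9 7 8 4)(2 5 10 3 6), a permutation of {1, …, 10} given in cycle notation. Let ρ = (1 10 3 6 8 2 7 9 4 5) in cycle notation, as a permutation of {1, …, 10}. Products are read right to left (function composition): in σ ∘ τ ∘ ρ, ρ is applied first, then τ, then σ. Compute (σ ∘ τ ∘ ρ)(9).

Apply the permutations in order: ρ(9) = 4, then τ(4) = 1, then σ(1) = 6. So (σ ∘ τ ∘ ρ)(9) = 6.

6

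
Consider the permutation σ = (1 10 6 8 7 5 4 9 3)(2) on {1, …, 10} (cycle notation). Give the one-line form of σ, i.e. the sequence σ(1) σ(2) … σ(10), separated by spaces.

Image by image: 1→10, 2→2, 3→1, 4→9, 5→4, 6→8, 7→5, 8→7, 9→3, 10→6.
So the one-line form is 10 2 1 9 4 8 5 7 3 6.

10 2 1 9 4 8 5 7 3 6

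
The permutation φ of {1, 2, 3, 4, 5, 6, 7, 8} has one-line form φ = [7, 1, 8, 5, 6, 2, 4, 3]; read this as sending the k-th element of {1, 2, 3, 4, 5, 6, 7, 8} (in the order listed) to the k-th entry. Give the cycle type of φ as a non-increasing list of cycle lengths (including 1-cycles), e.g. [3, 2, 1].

The disjoint cycles are (1, 7, 4, 5, 6, 2)(3, 8), with lengths 6, 2 in non-increasing order.

[6, 2]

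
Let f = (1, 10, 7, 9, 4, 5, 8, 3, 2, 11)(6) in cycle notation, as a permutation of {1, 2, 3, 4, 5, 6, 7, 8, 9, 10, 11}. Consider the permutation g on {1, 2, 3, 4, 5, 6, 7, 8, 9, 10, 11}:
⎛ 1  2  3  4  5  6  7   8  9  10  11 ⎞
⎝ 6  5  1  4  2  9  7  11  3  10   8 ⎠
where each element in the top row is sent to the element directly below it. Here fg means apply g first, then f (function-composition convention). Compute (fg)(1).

(fg)(1) = f(g(1)). g(1) = 6, then f(6) = 6. So (fg)(1) = 6.

6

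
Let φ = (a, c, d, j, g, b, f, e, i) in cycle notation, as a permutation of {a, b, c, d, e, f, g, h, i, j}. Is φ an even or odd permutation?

even

The cycle lengths are 9, 1.
A cycle of length ℓ contributes ℓ−1 transpositions, so φ is a product of 8 transpositions — even.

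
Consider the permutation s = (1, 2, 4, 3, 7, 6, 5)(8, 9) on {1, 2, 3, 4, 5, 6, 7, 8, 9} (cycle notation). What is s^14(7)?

7

7 lies in the 7-cycle (1, 2, 4, 3, 7, 6, 5).
Powers repeat with period 7 on this cycle, and 14 mod 7 = 0, so s^14(7) = s^0(7).
So s^14(7) = 7.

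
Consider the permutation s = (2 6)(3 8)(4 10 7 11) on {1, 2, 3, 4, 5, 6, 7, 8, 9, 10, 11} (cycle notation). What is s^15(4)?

11

4 lies in the 4-cycle (4 10 7 11).
Powers repeat with period 4 on this cycle, and 15 mod 4 = 3, so s^15(4) = s^3(4).
Stepping 3 places around the cycle: 4 → 10 → 7 → 11.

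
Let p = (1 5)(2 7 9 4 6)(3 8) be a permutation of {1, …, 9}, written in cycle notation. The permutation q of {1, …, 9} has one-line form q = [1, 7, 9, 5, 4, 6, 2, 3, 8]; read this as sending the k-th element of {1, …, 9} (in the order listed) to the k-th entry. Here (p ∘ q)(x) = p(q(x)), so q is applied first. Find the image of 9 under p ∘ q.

(p ∘ q)(9) = p(q(9)). q(9) = 8, then p(8) = 3. So (p ∘ q)(9) = 3.

3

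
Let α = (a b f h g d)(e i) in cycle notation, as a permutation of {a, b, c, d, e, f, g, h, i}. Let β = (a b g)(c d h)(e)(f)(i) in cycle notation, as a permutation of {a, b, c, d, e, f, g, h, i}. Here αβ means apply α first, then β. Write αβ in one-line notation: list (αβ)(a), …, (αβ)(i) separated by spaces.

g f d b i c h a e

Chase each element through α then β: a → b → g; b → f → f; c → c → d; d → a → b; e → i → i; f → h → c; g → d → h; h → g → a; i → e → e.
So αβ in one-line form is g f d b i c h a e.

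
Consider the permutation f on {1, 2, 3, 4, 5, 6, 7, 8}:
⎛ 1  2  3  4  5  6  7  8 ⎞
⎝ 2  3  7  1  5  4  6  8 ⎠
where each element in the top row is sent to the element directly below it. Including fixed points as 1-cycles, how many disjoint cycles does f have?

The cycle decomposition is (1, 2, 3, 7, 6, 4)(5)(8), which has 3 cycles (counting 1-cycles).

3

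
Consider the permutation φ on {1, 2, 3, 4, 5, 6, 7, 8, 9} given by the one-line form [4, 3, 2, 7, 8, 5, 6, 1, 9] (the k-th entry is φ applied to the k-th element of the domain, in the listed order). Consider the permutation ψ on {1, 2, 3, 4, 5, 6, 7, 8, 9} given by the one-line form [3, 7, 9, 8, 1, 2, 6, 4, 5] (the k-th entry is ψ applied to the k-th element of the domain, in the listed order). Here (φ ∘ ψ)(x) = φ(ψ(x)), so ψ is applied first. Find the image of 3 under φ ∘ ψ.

9

(φ ∘ ψ)(3) = φ(ψ(3)). ψ(3) = 9, then φ(9) = 9. So (φ ∘ ψ)(3) = 9.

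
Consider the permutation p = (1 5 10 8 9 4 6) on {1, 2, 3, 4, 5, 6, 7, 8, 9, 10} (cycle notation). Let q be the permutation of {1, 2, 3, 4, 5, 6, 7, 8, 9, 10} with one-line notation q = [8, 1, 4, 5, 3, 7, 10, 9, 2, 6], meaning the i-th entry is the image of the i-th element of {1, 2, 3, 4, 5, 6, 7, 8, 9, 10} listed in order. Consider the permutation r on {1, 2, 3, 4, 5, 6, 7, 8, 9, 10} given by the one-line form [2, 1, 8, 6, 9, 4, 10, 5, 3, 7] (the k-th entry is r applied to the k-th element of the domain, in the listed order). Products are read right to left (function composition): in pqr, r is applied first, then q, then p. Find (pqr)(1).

5

Chase 1: r(1) = 2; q(2) = 1; p(1) = 5. Hence (pqr)(1) = 5.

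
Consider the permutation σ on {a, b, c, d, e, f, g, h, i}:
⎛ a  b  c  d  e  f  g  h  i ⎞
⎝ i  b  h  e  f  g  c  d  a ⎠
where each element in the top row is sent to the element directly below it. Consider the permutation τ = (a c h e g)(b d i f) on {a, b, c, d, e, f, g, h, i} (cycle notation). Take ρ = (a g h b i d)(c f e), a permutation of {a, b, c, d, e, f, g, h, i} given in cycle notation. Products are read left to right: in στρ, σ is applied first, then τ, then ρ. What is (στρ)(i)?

(στρ)(i) = ρ(τ(σ(i))). σ(i) = a, then τ(a) = c, then ρ(c) = f, so the result is f.

f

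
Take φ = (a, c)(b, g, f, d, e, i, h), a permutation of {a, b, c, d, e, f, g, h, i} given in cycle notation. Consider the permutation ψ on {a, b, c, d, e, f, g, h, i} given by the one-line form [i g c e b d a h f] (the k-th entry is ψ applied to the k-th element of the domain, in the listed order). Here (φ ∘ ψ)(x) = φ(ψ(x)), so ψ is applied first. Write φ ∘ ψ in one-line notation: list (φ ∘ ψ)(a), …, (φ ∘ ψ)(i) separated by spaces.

h f a i g e c b d

(φ ∘ ψ)(x) = φ(ψ(x)). Computing each image: φ(ψ(a)) = φ(i) = h, φ(ψ(b)) = φ(g) = f, φ(ψ(c)) = φ(c) = a, φ(ψ(d)) = φ(e) = i, φ(ψ(e)) = φ(b) = g, φ(ψ(f)) = φ(d) = e, φ(ψ(g)) = φ(a) = c, φ(ψ(h)) = φ(h) = b, φ(ψ(i)) = φ(f) = d.
Hence φ ∘ ψ = [h f a i g e c b d].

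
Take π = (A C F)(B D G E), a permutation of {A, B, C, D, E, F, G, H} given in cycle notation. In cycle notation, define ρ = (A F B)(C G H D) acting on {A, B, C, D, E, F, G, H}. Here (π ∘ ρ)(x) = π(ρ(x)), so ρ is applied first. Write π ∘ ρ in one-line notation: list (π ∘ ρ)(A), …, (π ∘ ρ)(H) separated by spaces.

A C E F B D H G

Chase each element through ρ then π: A → F → A; B → A → C; C → G → E; D → C → F; E → E → B; F → B → D; G → H → H; H → D → G.
Collecting the images, π ∘ ρ = [A C E F B D H G].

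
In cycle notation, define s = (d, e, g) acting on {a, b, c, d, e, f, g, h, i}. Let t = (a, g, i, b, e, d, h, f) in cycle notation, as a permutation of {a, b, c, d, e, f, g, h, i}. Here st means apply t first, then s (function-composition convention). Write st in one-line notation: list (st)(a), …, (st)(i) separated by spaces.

d g c h e a i f b

For each element, apply t then s: a → g → d; b → e → g; c → c → c; d → h → h; e → d → e; f → a → a; g → i → i; h → f → f; i → b → b.
Collecting the images, st = [d g c h e a i f b].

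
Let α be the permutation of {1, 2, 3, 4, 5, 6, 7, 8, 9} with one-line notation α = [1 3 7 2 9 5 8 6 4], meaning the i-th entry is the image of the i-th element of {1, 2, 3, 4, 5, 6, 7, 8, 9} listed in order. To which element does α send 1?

1

1 is element number 1 of the domain, and entry number 1 of the one-line form is 1, so α(1) = 1.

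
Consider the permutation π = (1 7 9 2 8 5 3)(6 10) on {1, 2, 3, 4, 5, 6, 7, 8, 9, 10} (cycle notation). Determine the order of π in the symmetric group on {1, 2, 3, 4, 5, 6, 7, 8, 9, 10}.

The cycle type of π is (7, 2, 1).
The order of π is the least common multiple of its cycle lengths: lcm(7, 2) = 14.

14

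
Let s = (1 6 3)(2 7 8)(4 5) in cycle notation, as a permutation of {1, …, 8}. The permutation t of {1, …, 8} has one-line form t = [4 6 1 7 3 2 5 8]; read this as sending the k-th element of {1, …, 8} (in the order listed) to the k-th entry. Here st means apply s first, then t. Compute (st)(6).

1

First apply s: s(6) = 3, then t(3) = 1. Thus (st)(6) = 1.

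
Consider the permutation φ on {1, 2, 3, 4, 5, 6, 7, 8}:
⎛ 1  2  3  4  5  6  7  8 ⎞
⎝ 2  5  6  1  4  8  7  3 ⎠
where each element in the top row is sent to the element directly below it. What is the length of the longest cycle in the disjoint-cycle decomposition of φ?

4

Decomposing into disjoint cycles gives (1 2 5 4)(3 6 8); the longest has length 4.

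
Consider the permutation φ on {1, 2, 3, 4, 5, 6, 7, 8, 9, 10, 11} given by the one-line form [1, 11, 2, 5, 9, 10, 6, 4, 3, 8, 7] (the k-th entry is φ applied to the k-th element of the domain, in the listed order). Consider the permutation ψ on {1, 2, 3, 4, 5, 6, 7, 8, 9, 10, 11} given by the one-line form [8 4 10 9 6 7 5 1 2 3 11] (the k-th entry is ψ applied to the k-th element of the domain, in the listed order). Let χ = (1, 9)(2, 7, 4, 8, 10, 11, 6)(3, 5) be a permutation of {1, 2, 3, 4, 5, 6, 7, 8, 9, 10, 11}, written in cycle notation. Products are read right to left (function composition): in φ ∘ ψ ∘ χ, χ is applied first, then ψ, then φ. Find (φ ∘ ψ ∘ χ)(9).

4

(φ ∘ ψ ∘ χ)(9) = φ(ψ(χ(9))). χ(9) = 1, then ψ(1) = 8, then φ(8) = 4, so the result is 4.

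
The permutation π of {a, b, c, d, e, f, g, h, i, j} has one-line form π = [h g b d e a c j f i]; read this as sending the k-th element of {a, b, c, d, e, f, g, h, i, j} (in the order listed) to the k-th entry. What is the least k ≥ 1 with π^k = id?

15

Decomposing into disjoint cycles gives cycle lengths 5, 3, 1, 1.
Since disjoint cycles commute, ord(π) = lcm(5, 3) = 15.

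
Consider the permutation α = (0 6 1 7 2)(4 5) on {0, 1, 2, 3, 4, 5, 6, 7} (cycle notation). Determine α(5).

In the cycle (4 5), 5 is followed by 4, so α(5) = 4.

4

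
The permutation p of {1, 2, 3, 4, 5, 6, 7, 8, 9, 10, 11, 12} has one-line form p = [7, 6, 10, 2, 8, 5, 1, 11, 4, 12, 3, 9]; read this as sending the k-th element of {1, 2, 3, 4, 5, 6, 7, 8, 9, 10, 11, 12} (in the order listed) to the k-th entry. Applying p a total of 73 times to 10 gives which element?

Tracing 10 → 12 → … returns to 10 after 10 steps, so 10 lies in a 10-cycle (2, 6, 5, 8, 11, 3, 10, 12, 9, 4).
Powers repeat with period 10 on this cycle, and 73 mod 10 = 3, so p^73(10) = p^3(10).
Advancing 3 steps from 10: 10 → 12 → 9 → 4.

4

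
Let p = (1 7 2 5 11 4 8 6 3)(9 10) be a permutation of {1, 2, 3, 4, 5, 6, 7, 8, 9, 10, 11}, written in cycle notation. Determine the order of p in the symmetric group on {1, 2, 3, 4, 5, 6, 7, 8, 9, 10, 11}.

18

The cycle type of p is (9, 2).
The order of p is the least common multiple of its cycle lengths: lcm(9, 2) = 18.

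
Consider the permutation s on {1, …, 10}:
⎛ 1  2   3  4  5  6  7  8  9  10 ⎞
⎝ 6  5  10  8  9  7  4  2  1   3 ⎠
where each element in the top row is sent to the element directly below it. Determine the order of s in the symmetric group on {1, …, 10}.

The disjoint-cycle form of s has cycle lengths 8, 2.
The order of s is the least common multiple of its cycle lengths: lcm(8, 2) = 8.

8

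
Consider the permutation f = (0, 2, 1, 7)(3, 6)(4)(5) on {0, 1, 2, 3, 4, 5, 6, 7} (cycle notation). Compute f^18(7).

7 lies in the 4-cycle (0, 2, 1, 7).
Powers repeat with period 4 on this cycle, and 18 mod 4 = 2, so f^18(7) = f^2(7).
Advancing 2 steps from 7: 7 → 0 → 2.

2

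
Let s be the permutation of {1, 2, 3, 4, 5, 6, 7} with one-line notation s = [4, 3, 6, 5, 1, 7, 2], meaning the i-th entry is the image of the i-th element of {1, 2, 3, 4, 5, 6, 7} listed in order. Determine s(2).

3

2 is element number 2 of the domain, and entry number 2 of the one-line form is 3, so s(2) = 3.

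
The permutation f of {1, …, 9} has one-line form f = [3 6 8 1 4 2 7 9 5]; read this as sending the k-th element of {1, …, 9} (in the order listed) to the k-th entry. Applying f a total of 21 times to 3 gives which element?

Tracing 3 → 8 → … returns to 3 after 6 steps, so 3 lies in a 6-cycle (1, 3, 8, 9, 5, 4).
Powers repeat with period 6 on this cycle, and 21 mod 6 = 3, so f^21(3) = f^3(3).
Stepping 3 places around the cycle: 3 → 8 → 9 → 5.

5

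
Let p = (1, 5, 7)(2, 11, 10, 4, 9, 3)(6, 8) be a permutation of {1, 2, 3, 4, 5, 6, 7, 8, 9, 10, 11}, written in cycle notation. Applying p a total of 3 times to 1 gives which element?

1 lies in the 3-cycle (1, 5, 7).
On a 3-cycle, p^3 is the identity, so p^3 = p^0 there (3 ≡ 0 mod 3).
So p^3(1) = 1.

1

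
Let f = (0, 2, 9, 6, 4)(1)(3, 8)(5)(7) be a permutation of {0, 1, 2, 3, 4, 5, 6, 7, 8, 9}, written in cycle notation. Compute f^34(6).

9

6 lies in the 5-cycle (0, 2, 9, 6, 4).
Powers repeat with period 5 on this cycle, and 34 mod 5 = 4, so f^34(6) = f^4(6).
Stepping 4 places around the cycle: 6 → 4 → 0 → 2 → 9.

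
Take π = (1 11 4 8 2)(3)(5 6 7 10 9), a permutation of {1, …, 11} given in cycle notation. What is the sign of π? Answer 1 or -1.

1

The cycle lengths are 5, 5, 1.
A cycle is odd iff its length is even; π has 0 even-length cycles, so sgn(π) = (−1)^0 and π is even.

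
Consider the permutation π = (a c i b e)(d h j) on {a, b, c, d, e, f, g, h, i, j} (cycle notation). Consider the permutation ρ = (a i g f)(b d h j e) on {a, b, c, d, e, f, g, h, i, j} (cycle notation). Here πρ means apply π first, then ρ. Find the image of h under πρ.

e

π(h) = j, then ρ(j) = e; composing gives (πρ)(h) = e.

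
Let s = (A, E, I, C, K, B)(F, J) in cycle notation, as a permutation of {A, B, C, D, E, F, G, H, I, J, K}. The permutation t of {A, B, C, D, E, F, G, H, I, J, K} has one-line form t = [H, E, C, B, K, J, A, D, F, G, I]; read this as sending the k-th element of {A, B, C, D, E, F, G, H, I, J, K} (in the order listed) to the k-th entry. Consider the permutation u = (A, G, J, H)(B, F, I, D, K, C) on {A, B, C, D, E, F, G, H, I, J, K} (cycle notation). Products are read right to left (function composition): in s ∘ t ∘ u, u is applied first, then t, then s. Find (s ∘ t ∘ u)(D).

C

Apply the permutations in order: u(D) = K, then t(K) = I, then s(I) = C. So (s ∘ t ∘ u)(D) = C.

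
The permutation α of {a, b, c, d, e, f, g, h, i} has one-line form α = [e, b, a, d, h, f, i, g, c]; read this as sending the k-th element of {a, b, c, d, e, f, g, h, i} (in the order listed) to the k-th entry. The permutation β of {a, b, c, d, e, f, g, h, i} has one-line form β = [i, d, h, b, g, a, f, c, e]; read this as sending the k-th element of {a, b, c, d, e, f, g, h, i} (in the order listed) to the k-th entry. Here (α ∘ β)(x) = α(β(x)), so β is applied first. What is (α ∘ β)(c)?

g

(α ∘ β)(c) = α(β(c)). β(c) = h, then α(h) = g. So (α ∘ β)(c) = g.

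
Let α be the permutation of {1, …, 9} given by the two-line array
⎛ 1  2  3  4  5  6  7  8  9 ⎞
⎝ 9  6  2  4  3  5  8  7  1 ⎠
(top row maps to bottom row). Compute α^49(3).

Tracing 3 → 2 → … returns to 3 after 4 steps, so 3 lies in a 4-cycle (2, 6, 5, 3).
On a 4-cycle, α^4 is the identity, so α^49 = α^1 there (49 ≡ 1 mod 4).
Stepping 1 place around the cycle: 3 → 2.

2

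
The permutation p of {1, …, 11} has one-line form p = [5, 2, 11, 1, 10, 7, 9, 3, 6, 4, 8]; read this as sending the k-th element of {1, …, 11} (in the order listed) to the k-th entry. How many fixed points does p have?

The fixed points (elements with p(x) = x) are {2}, so there is 1.

1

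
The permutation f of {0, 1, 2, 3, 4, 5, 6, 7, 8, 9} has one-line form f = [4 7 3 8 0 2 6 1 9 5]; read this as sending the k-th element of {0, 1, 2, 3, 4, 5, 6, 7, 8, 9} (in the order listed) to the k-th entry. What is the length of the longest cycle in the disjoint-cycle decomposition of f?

5

Decomposing into disjoint cycles gives (0, 4)(1, 7)(2, 3, 8, 9, 5); the longest has length 5.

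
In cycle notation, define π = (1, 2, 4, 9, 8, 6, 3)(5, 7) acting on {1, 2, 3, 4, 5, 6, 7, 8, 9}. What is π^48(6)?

8

6 lies in the 7-cycle (1, 2, 4, 9, 8, 6, 3).
Since the cycle has length 7, π^48 acts on it the same as π^6 (48 mod 7 = 6).
Stepping 6 places around the cycle: 6 → 3 → 1 → 2 → 4 → 9 → 8.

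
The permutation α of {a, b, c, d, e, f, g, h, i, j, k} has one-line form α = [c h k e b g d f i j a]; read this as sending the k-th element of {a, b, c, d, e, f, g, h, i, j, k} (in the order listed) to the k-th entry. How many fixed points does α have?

2

The fixed points (elements with α(x) = x) are {i, j}, so there are 2.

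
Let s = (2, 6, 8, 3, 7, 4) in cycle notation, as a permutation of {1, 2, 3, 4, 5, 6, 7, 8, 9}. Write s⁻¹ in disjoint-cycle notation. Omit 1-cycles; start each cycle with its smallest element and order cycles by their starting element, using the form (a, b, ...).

(2, 4, 7, 3, 8, 6)

If s sends a → b within a cycle, s⁻¹ sends b → a; equivalently, reverse each cycle.
After reversing and putting each cycle's least element first, s⁻¹ = (2, 4, 7, 3, 8, 6).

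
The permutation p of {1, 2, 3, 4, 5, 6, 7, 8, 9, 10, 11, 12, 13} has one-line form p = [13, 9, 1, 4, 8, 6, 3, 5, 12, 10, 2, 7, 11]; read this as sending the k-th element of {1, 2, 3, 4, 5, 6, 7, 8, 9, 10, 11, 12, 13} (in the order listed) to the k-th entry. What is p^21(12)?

Tracing 12 → 7 → … returns to 12 after 8 steps, so 12 lies in an 8-cycle (1 13 11 2 9 12 7 3).
Powers repeat with period 8 on this cycle, and 21 mod 8 = 5, so p^21(12) = p^5(12).
Advancing 5 steps from 12: 12 → 7 → 3 → 1 → 13 → 11.

11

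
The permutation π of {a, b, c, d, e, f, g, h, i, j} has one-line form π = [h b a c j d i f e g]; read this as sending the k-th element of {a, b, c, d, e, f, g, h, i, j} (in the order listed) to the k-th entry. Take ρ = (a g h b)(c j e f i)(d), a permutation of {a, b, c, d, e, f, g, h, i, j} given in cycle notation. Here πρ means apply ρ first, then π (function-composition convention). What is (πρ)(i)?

a

First apply ρ: ρ(i) = c, then π(c) = a. Thus (πρ)(i) = a.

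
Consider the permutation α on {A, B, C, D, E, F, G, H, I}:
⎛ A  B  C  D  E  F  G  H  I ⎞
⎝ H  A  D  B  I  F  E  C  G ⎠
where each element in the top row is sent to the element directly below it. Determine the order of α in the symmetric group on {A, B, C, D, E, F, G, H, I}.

Writing α as disjoint cycles, the cycle lengths are 5, 3, 1.
The order is lcm(5, 3) = 15.

15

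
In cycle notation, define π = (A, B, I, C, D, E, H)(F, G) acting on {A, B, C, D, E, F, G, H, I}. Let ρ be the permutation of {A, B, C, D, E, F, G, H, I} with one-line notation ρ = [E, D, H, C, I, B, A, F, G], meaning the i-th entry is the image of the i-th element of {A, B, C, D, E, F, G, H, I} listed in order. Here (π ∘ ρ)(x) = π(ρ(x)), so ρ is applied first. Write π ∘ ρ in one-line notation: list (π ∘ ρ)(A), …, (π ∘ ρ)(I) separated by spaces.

Chase each element through ρ then π: A → E → H; B → D → E; C → H → A; D → C → D; E → I → C; F → B → I; G → A → B; H → F → G; I → G → F.
So π ∘ ρ in one-line form is H E A D C I B G F.

H E A D C I B G F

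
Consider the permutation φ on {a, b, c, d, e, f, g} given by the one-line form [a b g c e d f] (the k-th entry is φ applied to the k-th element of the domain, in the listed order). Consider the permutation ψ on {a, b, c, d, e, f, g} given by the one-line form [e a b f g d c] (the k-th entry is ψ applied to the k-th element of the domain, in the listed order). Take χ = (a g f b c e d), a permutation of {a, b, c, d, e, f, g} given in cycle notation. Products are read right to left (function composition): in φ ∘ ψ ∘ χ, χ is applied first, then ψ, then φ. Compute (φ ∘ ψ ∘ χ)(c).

Apply the permutations in order: χ(c) = e, then ψ(e) = g, then φ(g) = f. So (φ ∘ ψ ∘ χ)(c) = f.

f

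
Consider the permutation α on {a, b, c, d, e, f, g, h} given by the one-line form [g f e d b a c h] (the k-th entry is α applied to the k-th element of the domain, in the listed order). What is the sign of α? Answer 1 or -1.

-1

In disjoint-cycle form the cycle lengths are 6, 1, 1.
A cycle is odd iff its length is even; α has 1 even-length cycle, so sgn(α) = (−1)^1 and α is odd.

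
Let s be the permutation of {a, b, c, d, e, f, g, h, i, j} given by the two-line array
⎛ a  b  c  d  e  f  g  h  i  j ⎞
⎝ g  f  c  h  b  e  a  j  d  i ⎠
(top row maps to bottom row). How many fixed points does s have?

1

The fixed points (elements with s(x) = x) are {c}, so there is 1.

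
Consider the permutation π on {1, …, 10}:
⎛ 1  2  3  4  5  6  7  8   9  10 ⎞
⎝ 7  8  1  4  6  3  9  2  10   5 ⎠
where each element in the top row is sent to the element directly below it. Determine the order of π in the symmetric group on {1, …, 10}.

14

Decomposing into disjoint cycles gives cycle lengths 7, 2, 1.
Since disjoint cycles commute, ord(π) = lcm(7, 2) = 14.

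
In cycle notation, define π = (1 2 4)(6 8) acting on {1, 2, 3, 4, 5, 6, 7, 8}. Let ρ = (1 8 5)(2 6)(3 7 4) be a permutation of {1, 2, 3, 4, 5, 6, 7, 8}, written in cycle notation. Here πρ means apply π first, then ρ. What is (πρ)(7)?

4

(πρ)(7) = ρ(π(7)). π(7) = 7, then ρ(7) = 4. So (πρ)(7) = 4.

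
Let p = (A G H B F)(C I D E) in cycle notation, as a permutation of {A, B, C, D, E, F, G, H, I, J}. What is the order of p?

20

The cycle type of p is (5, 4, 1).
The order of p is the least common multiple of its cycle lengths: lcm(5, 4) = 20.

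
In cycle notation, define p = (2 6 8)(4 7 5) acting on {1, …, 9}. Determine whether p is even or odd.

The cycle lengths are 3, 3, 1, 1, 1.
A cycle is odd iff its length is even; p has 0 even-length cycles, so sgn(p) = (−1)^0 and p is even.

even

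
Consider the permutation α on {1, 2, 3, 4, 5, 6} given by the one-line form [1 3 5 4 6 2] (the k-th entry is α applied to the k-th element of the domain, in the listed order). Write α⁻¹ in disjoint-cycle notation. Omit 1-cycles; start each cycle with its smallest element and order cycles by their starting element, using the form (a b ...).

The cycle decomposition of α is (2 3 5 6).
Reversing each cycle (and rotating so the smallest element leads) gives α⁻¹ = (2 6 5 3).

(2 6 5 3)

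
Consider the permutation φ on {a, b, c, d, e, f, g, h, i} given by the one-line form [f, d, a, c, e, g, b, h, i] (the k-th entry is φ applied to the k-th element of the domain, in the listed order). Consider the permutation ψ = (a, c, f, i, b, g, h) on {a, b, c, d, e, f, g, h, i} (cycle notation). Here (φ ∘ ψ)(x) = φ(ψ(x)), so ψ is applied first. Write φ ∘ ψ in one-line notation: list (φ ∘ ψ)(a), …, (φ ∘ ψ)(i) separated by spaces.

(φ ∘ ψ)(x) = φ(ψ(x)). Computing each image: φ(ψ(a)) = φ(c) = a, φ(ψ(b)) = φ(g) = b, φ(ψ(c)) = φ(f) = g, φ(ψ(d)) = φ(d) = c, φ(ψ(e)) = φ(e) = e, φ(ψ(f)) = φ(i) = i, φ(ψ(g)) = φ(h) = h, φ(ψ(h)) = φ(a) = f, φ(ψ(i)) = φ(b) = d.
Hence φ ∘ ψ = [a b g c e i h f d].

a b g c e i h f d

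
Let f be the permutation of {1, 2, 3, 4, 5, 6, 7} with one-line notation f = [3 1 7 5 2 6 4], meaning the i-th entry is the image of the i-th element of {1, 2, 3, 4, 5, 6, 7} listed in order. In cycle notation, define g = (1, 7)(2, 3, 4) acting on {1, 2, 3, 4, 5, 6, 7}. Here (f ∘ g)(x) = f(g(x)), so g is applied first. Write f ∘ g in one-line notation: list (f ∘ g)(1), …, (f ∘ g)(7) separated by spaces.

4 7 5 1 2 6 3

For each element, apply g then f: 1 → 7 → 4; 2 → 3 → 7; 3 → 4 → 5; 4 → 2 → 1; 5 → 5 → 2; 6 → 6 → 6; 7 → 1 → 3.
So f ∘ g in one-line form is 4 7 5 1 2 6 3.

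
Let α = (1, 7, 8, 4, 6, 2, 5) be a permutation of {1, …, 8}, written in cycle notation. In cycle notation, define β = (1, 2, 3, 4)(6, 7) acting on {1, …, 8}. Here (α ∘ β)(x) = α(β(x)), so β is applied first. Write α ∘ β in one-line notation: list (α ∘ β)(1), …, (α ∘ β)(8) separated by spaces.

5 3 6 7 1 8 2 4

(α ∘ β)(x) = α(β(x)). Computing each image: α(β(1)) = α(2) = 5, α(β(2)) = α(3) = 3, α(β(3)) = α(4) = 6, α(β(4)) = α(1) = 7, α(β(5)) = α(5) = 1, α(β(6)) = α(7) = 8, α(β(7)) = α(6) = 2, α(β(8)) = α(8) = 4.
Hence α ∘ β = [5 3 6 7 1 8 2 4].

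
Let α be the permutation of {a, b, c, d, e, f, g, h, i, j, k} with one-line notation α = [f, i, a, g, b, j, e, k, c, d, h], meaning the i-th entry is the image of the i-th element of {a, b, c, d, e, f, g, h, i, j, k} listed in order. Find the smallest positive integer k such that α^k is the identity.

Decomposing into disjoint cycles gives cycle lengths 9, 2.
Since disjoint cycles commute, ord(α) = lcm(9, 2) = 18.

18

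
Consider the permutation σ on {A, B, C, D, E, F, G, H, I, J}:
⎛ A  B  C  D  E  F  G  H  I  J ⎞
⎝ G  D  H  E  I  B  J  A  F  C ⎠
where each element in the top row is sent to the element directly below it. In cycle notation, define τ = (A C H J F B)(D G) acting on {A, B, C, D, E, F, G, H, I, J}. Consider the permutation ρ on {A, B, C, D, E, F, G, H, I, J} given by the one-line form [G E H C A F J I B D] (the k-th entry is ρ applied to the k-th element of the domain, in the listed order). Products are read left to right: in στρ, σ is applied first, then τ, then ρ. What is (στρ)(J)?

(στρ)(J) = ρ(τ(σ(J))). σ(J) = C, then τ(C) = H, then ρ(H) = I, so the result is I.

I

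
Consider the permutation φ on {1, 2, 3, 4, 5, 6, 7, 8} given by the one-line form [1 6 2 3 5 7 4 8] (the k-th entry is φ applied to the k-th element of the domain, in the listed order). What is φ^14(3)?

4

Tracing 3 → 2 → … returns to 3 after 5 steps, so 3 lies in a 5-cycle (2 6 7 4 3).
On a 5-cycle, φ^5 is the identity, so φ^14 = φ^4 there (14 ≡ 4 mod 5).
Stepping 4 places around the cycle: 3 → 2 → 6 → 7 → 4.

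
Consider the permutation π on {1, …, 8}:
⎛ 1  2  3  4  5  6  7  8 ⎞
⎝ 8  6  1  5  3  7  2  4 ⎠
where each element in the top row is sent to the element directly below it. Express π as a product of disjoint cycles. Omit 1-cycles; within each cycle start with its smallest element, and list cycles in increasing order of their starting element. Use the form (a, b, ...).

(1, 8, 4, 5, 3)(2, 6, 7)

From 1: 1 → 8 → 4 → 5 → 3 → 1, closing the cycle (1, 8, 4, 5, 3).
Repeating from the next unused element and collecting all non-trivial cycles gives (1, 8, 4, 5, 3)(2, 6, 7).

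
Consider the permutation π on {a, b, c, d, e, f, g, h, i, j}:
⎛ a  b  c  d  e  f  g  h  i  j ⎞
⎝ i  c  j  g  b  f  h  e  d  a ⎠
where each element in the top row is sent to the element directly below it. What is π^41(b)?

d

Tracing b → c → … returns to b after 9 steps, so b lies in a 9-cycle (a i d g h e b c j).
Powers repeat with period 9 on this cycle, and 41 mod 9 = 5, so π^41(b) = π^5(b).
Advancing 5 steps from b: b → c → j → a → i → d.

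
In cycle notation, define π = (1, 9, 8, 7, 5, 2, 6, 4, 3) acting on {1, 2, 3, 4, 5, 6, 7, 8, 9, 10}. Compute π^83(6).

3

6 lies in the 9-cycle (1, 9, 8, 7, 5, 2, 6, 4, 3).
Powers repeat with period 9 on this cycle, and 83 mod 9 = 2, so π^83(6) = π^2(6).
Advancing 2 steps from 6: 6 → 4 → 3.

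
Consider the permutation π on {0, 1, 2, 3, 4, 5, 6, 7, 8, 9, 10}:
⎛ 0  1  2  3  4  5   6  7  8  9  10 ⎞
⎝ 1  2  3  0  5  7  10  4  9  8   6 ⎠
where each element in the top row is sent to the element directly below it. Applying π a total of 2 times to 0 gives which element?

Tracing 0 → 1 → … returns to 0 after 4 steps, so 0 lies in a 4-cycle (0 1 2 3).
Stepping 2 places around the cycle: 0 → 1 → 2.

2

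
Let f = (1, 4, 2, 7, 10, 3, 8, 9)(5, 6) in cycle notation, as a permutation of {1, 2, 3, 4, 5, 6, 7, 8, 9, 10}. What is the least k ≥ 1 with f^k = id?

The cycle type of f is (8, 2).
The order is lcm(8, 2) = 8.

8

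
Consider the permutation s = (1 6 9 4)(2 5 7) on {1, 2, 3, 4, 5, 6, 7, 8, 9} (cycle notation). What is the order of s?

12

The cycle type of s is (4, 3, 1, 1).
The order is lcm(4, 3) = 12.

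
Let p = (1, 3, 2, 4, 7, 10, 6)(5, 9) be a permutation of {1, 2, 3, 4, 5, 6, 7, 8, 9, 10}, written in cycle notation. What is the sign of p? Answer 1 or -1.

-1

The cycle lengths are 7, 2, 1.
A cycle is odd iff its length is even; p has 1 even-length cycle, so sgn(p) = (−1)^1 and p is odd.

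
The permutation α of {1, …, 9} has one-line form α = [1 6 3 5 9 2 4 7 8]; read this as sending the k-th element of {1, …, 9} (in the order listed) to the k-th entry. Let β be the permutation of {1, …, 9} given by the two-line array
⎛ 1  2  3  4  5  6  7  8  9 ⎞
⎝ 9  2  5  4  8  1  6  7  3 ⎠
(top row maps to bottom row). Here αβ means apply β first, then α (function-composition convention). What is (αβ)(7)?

2

(αβ)(7) = α(β(7)). β(7) = 6, then α(6) = 2. So (αβ)(7) = 2.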